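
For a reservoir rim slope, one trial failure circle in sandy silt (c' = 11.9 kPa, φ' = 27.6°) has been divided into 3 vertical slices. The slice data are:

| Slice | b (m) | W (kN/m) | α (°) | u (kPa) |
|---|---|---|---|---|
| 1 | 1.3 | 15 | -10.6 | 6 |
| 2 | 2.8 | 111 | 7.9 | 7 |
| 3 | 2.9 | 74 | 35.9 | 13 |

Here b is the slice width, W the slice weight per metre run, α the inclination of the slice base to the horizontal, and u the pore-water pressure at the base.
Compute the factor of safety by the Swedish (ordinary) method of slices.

Ordinary method of slices: FS = Σ[c'·Δl_i + (W_i cosα_i − u_i·Δl_i)·tanφ'] / Σ W_i sinα_i, with Δl_i = b_i / cosα_i.
Slice 1: Δl = 1.3/cos(-10.6°) = 1.323 m; N'_1 = 15·cos(-10.6°) − 6·1.323 = 6.8; c'Δl = 15.74; W sinα = -2.8
Slice 2: Δl = 2.8/cos7.9° = 2.827 m; N'_2 = 111·cos7.9° − 7·2.827 = 90.2; c'Δl = 33.64; W sinα = 15.3
Slice 3: Δl = 2.9/cos35.9° = 3.580 m; N'_3 = 74·cos35.9° − 13·3.580 = 13.4; c'Δl = 42.60; W sinα = 43.4
Σc'Δl = 92.0 kN/m; ΣN' = 110.4 kN/m; ΣW sinα = 55.9 kN/m
Resisting = 92.0 + 110.4·tan27.6° = 92.0 + 57.7 = 149.7 kN/m
FS = 149.7 / 55.9 = 2.678

FS = 2.68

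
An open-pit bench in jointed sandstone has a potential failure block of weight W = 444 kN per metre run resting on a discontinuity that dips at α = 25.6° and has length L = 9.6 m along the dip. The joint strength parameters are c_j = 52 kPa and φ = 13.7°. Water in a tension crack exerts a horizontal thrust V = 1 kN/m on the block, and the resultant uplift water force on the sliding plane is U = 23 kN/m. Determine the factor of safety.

FS = 3.07

Resolving the block weight along and normal to the plane and applying the Mohr–Coulomb strength on the joint:
N' = W cosα − U − V sinα = 444·cos25.6° − 23 − 1·sin25.6° = 377.0 kN/m
Driving force T = W sinα + V cosα = 444·sin25.6° + 1·cos25.6° = 192.7 kN/m
Resisting force R = c_j·L + N'·tanφ = 52·9.6 + 377.0·tan13.7° = 499.2 + 91.9 = 591.1 kN/m
FS = R / T = 591.1 / 192.7 = 3.067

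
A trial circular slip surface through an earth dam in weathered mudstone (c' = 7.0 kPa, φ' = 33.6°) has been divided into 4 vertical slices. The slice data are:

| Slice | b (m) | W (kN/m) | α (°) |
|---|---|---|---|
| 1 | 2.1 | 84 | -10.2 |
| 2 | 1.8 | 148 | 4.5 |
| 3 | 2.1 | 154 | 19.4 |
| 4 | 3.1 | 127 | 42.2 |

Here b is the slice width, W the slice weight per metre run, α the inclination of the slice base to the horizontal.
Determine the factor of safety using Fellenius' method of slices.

FS = 2.89

Ordinary method of slices: FS = Σ[c'·Δl_i + (W_i cosα_i)·tanφ'] / Σ W_i sinα_i, with Δl_i = b_i / cosα_i.
Slice 1: Δl = 2.1/cos(-10.2°) = 2.134 m; N'_1 = 84·cos(-10.2°) = 82.7; c'Δl = 14.94; W sinα = -14.9
Slice 2: Δl = 1.8/cos4.5° = 1.806 m; N'_2 = 148·cos4.5° = 147.5; c'Δl = 12.64; W sinα = 11.6
Slice 3: Δl = 2.1/cos19.4° = 2.226 m; N'_3 = 154·cos19.4° = 145.3; c'Δl = 15.58; W sinα = 51.2
Slice 4: Δl = 3.1/cos42.2° = 4.185 m; N'_4 = 127·cos42.2° = 94.1; c'Δl = 29.29; W sinα = 85.3
Σc'Δl = 72.5 kN/m; ΣN' = 469.6 kN/m; ΣW sinα = 133.2 kN/m
Resisting = 72.5 + 469.6·tan33.6° = 72.5 + 312.0 = 384.4 kN/m
FS = 384.4 / 133.2 = 2.886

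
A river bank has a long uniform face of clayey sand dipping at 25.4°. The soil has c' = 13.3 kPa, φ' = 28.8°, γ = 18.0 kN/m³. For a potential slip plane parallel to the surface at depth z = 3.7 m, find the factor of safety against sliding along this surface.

FS = 1.67

For an infinite slope with a slip plane parallel to the surface (no pore pressure): FS = [c' + γz cos²β tanφ'] / [γz sinβ cosβ].
γz = 18.0·3.7 = 66.60 kN/m²
Numerator = 13.3 + 66.60·cos²25.4°·tan28.8° = 13.3 + 66.60·0.8160·0.5498 = 43.177 kPa
Denominator = 66.60·sin25.4°·cos25.4° = 66.60·0.4289·0.9033 = 25.806 kPa
FS = 43.177 / 25.806 = 1.673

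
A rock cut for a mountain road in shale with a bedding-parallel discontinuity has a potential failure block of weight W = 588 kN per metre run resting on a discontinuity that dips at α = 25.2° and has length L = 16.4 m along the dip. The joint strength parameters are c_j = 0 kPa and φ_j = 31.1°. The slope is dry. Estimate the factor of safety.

Resolving the block weight along and normal to the plane and applying the Mohr–Coulomb strength on the joint:
N' = W cosα = 588·cos25.2° = 532.0 kN/m
Driving force T = W sinα = 588·sin25.2° = 250.4 kN/m
Resisting force R = c_j·L + N'·tanφ_j = 0·16.4 + 532.0·tan31.1° = 0.0 + 320.9 = 320.9 kN/m
FS = R / T = 320.9 / 250.4 = 1.282

FS = 1.28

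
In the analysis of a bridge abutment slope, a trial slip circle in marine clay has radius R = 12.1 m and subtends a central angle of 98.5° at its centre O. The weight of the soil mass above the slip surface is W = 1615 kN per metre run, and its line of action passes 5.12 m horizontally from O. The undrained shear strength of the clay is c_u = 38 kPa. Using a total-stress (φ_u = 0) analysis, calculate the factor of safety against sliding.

FS = 1.16

Taking moments about the centre O, the resisting moment is provided by the undrained shear strength acting along the arc:
Arc length L_a = R·θ = 12.1·(98.5°·π/180) = 12.1·1.7191 = 20.80 m
M_R = c_u·L_a·R = 38·20.80·12.1 = 9564.6 kN·m/m
M_D = W·d = 1615·5.12 = 8268.8 kN·m/m
FS = M_R / M_D = 9564.6 / 8268.8 = 1.157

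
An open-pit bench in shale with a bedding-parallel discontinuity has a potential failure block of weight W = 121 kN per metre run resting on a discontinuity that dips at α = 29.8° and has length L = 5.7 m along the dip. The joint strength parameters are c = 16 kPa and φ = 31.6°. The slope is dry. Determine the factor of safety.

FS = 2.59

Resolving the block weight along and normal to the plane and applying the Mohr–Coulomb strength on the joint:
N' = W cosα = 121·cos29.8° = 105.0 kN/m
Driving force T = W sinα = 121·sin29.8° = 60.1 kN/m
Resisting force R = c·L + N'·tanφ = 16·5.7 + 105.0·tan31.6° = 91.2 + 64.6 = 155.8 kN/m
FS = R / T = 155.8 / 60.1 = 2.591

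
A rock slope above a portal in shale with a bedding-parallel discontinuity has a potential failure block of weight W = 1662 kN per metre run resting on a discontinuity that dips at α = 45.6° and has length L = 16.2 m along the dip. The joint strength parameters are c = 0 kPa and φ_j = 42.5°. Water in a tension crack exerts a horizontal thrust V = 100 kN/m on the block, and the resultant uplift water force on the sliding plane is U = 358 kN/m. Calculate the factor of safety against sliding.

FS = 0.53

Resolving the block weight along and normal to the plane and applying the Mohr–Coulomb strength on the joint:
N' = W cosα − U − V sinα = 1662·cos45.6° − 358 − 100·sin45.6° = 733.4 kN/m
Driving force T = W sinα + V cosα = 1662·sin45.6° + 100·cos45.6° = 1257.4 kN/m
Resisting force R = c·L + N'·tanφ_j = 0·16.2 + 733.4·tan42.5° = 0.0 + 672.0 = 672.0 kN/m
FS = R / T = 672.0 / 1257.4 = 0.534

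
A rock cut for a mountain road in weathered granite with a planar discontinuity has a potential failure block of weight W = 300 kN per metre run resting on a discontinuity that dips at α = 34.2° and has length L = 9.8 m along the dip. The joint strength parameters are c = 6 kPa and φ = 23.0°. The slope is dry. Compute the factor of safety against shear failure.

FS = 0.97

Resolving the block weight along and normal to the plane and applying the Mohr–Coulomb strength on the joint:
N' = W cosα = 300·cos34.2° = 248.1 kN/m
Driving force T = W sinα = 300·sin34.2° = 168.6 kN/m
Resisting force R = c·L + N'·tanφ = 6·9.8 + 248.1·tan23.0° = 58.8 + 105.3 = 164.1 kN/m
FS = R / T = 164.1 / 168.6 = 0.973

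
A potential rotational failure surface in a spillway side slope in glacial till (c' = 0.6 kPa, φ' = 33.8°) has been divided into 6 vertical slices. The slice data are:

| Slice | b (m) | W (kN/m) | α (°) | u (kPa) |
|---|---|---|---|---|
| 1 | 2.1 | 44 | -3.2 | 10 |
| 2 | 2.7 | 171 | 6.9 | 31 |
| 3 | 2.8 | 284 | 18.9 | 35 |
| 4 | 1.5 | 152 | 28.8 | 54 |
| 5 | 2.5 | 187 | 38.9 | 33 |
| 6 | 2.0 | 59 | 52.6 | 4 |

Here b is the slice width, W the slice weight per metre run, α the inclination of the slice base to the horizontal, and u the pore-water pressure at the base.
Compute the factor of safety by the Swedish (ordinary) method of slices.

FS = 0.75

Ordinary method of slices: FS = Σ[c'·Δl_i + (W_i cosα_i − u_i·Δl_i)·tanφ'] / Σ W_i sinα_i, with Δl_i = b_i / cosα_i.
Slice 1: Δl = 2.1/cos(-3.2°) = 2.103 m; N'_1 = 44·cos(-3.2°) − 10·2.103 = 22.9; c'Δl = 1.26; W sinα = -2.5
Slice 2: Δl = 2.7/cos6.9° = 2.720 m; N'_2 = 171·cos6.9° − 31·2.720 = 85.5; c'Δl = 1.63; W sinα = 20.5
Slice 3: Δl = 2.8/cos18.9° = 2.960 m; N'_3 = 284·cos18.9° − 35·2.960 = 165.1; c'Δl = 1.78; W sinα = 92.0
Slice 4: Δl = 1.5/cos28.8° = 1.712 m; N'_4 = 152·cos28.8° − 54·1.712 = 40.8; c'Δl = 1.03; W sinα = 73.2
Slice 5: Δl = 2.5/cos38.9° = 3.212 m; N'_5 = 187·cos38.9° − 33·3.212 = 39.5; c'Δl = 1.93; W sinα = 117.4
Slice 6: Δl = 2.0/cos52.6° = 3.293 m; N'_6 = 59·cos52.6° − 4·3.293 = 22.7; c'Δl = 1.98; W sinα = 46.9
Σc'Δl = 9.6 kN/m; ΣN' = 376.4 kN/m; ΣW sinα = 347.6 kN/m
Resisting = 9.6 + 376.4·tan33.8° = 9.6 + 252.0 = 261.6 kN/m
FS = 261.6 / 347.6 = 0.753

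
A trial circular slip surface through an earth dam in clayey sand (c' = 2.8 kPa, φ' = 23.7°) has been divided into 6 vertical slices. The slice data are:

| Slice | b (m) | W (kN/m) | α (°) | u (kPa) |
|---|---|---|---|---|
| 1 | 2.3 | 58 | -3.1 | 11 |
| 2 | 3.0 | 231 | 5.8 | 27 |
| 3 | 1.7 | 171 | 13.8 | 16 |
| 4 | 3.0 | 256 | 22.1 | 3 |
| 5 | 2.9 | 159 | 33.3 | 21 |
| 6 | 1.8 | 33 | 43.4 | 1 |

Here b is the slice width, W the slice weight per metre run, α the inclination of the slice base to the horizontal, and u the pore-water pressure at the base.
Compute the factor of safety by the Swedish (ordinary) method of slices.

FS = 1.20

Ordinary method of slices: FS = Σ[c'·Δl_i + (W_i cosα_i − u_i·Δl_i)·tanφ'] / Σ W_i sinα_i, with Δl_i = b_i / cosα_i.
Slice 1: Δl = 2.3/cos(-3.1°) = 2.303 m; N'_1 = 58·cos(-3.1°) − 11·2.303 = 32.6; c'Δl = 6.45; W sinα = -3.1
Slice 2: Δl = 3.0/cos5.8° = 3.015 m; N'_2 = 231·cos5.8° − 27·3.015 = 148.4; c'Δl = 8.44; W sinα = 23.3
Slice 3: Δl = 1.7/cos13.8° = 1.751 m; N'_3 = 171·cos13.8° − 16·1.751 = 138.1; c'Δl = 4.90; W sinα = 40.8
Slice 4: Δl = 3.0/cos22.1° = 3.238 m; N'_4 = 256·cos22.1° − 3·3.238 = 227.5; c'Δl = 9.07; W sinα = 96.3
Slice 5: Δl = 2.9/cos33.3° = 3.470 m; N'_5 = 159·cos33.3° − 21·3.470 = 60.0; c'Δl = 9.72; W sinα = 87.3
Slice 6: Δl = 1.8/cos43.4° = 2.477 m; N'_6 = 33·cos43.4° − 1·2.477 = 21.5; c'Δl = 6.94; W sinα = 22.7
Σc'Δl = 45.5 kN/m; ΣN' = 628.0 kN/m; ΣW sinα = 267.3 kN/m
Resisting = 45.5 + 628.0·tan23.7° = 45.5 + 275.7 = 321.2 kN/m
FS = 321.2 / 267.3 = 1.202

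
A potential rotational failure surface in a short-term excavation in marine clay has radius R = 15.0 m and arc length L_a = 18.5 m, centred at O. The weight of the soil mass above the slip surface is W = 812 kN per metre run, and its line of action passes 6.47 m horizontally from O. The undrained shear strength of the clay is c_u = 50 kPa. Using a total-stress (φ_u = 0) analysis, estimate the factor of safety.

Taking moments about the centre O, the resisting moment is provided by the undrained shear strength acting along the arc:
M_R = c_u·L_a·R = 50·18.50·15.0 = 13875.0 kN·m/m
M_D = W·d = 812·6.47 = 5253.6 kN·m/m
FS = M_R / M_D = 13875.0 / 5253.6 = 2.641

FS = 2.64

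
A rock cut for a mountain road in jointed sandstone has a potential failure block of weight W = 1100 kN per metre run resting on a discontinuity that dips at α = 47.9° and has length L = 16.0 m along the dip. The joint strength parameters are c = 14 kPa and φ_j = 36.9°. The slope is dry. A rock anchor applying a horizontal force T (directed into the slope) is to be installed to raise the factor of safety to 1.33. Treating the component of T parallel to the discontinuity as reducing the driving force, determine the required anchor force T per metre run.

Resolving forces along and normal to the sliding plane, with the horizontal anchor force T adding T·sinα to the effective normal force and T·cosα acting up the plane against the driving force:
FS = [cL + (W cosα + T sinα) tanφ_j] / [W sinα − T cosα]
Without the anchor: N' = 737.5 kN/m, driving T_d = 816.2 kN/m, resisting R = 14·16.0 + 737.5·tan36.9° = 777.7 kN/m, FS = 0.95.
Setting FS = 1.33 and solving for T:
1.33·(816.2 − T cos47.9°) = 777.7 + T sin47.9°·tan36.9°
T·(sin47.9°·tan36.9° + 1.33·cos47.9°) = 1.33·816.2 − 777.7
T·(0.7420·0.7508 + 1.33·0.6704) = 1085.5 − 777.7 = 307.8
T·1.4488 = 307.8
T = 212.5 kN/m

T = 212 kN/m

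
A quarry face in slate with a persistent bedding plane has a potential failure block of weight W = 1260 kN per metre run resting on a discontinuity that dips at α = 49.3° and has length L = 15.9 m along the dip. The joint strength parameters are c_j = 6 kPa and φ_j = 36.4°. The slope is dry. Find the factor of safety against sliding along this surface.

FS = 0.73

Resolving the block weight along and normal to the plane and applying the Mohr–Coulomb strength on the joint:
N' = W cosα = 1260·cos49.3° = 821.6 kN/m
Driving force T = W sinα = 1260·sin49.3° = 955.2 kN/m
Resisting force R = c_j·L + N'·tanφ_j = 6·15.9 + 821.6·tan36.4° = 95.4 + 605.8 = 701.2 kN/m
FS = R / T = 701.2 / 955.2 = 0.734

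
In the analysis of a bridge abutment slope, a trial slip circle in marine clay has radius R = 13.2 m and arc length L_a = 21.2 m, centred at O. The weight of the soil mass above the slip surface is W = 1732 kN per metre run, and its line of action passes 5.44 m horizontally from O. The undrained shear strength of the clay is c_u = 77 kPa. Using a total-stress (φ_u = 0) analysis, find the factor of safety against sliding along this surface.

FS = 2.29

Taking moments about the centre O, the resisting moment is provided by the undrained shear strength acting along the arc:
M_R = c_u·L_a·R = 77·21.20·13.2 = 21547.7 kN·m/m
M_D = W·d = 1732·5.44 = 9422.1 kN·m/m
FS = M_R / M_D = 21547.7 / 9422.1 = 2.287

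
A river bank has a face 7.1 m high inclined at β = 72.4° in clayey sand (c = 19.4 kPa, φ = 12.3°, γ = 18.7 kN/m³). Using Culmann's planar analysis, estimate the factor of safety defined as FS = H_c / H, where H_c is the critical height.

FS = 1.09

H_c = (4c/γ) · sinβ cosφ / [1 − cos(β − φ)]
    = (4·19.4/18.7) · sin72.4°·cos12.3° / [1 − cos60.1°]
    = 4.150 · 0.9313 / 0.5015 = 7.71 m
FS = H_c / H = 7.71 / 7.1 = 1.085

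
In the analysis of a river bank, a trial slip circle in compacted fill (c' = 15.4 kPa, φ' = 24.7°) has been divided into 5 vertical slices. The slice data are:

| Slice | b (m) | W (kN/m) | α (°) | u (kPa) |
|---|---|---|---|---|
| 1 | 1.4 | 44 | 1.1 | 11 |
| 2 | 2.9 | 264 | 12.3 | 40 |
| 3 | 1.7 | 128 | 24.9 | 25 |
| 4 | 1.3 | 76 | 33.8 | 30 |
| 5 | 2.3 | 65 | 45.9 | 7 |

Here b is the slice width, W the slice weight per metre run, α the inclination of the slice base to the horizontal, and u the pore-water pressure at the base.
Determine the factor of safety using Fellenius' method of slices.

Ordinary method of slices: FS = Σ[c'·Δl_i + (W_i cosα_i − u_i·Δl_i)·tanφ'] / Σ W_i sinα_i, with Δl_i = b_i / cosα_i.
Slice 1: Δl = 1.4/cos1.1° = 1.400 m; N'_1 = 44·cos1.1° − 11·1.400 = 28.6; c'Δl = 21.56; W sinα = 0.8
Slice 2: Δl = 2.9/cos12.3° = 2.968 m; N'_2 = 264·cos12.3° − 40·2.968 = 139.2; c'Δl = 45.71; W sinα = 56.2
Slice 3: Δl = 1.7/cos24.9° = 1.874 m; N'_3 = 128·cos24.9° − 25·1.874 = 69.2; c'Δl = 28.86; W sinα = 53.9
Slice 4: Δl = 1.3/cos33.8° = 1.564 m; N'_4 = 76·cos33.8° − 30·1.564 = 16.2; c'Δl = 24.09; W sinα = 42.3
Slice 5: Δl = 2.3/cos45.9° = 3.305 m; N'_5 = 65·cos45.9° − 7·3.305 = 22.1; c'Δl = 50.90; W sinα = 46.7
Σc'Δl = 171.1 kN/m; ΣN' = 275.4 kN/m; ΣW sinα = 199.9 kN/m
Resisting = 171.1 + 275.4·tan24.7° = 171.1 + 126.7 = 297.8 kN/m
FS = 297.8 / 199.9 = 1.489

FS = 1.49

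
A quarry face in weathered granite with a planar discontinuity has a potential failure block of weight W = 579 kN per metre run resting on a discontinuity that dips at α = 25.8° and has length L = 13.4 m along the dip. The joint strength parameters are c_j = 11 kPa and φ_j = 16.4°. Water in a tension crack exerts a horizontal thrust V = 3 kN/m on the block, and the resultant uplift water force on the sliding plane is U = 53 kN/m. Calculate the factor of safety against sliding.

Resolving the block weight along and normal to the plane and applying the Mohr–Coulomb strength on the joint:
N' = W cosα − U − V sinα = 579·cos25.8° − 53 − 3·sin25.8° = 467.0 kN/m
Driving force T = W sinα + V cosα = 579·sin25.8° + 3·cos25.8° = 254.7 kN/m
Resisting force R = c_j·L + N'·tanφ_j = 11·13.4 + 467.0·tan16.4° = 147.4 + 137.4 = 284.8 kN/m
FS = R / T = 284.8 / 254.7 = 1.118

FS = 1.12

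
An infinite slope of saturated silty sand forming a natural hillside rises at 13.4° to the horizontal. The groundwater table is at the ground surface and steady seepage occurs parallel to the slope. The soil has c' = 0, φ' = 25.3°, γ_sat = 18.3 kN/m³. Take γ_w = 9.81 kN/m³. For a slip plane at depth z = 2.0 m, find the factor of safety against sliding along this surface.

FS = 0.92

With seepage parallel to the slope and the water table at the surface, the effective normal stress on the slip plane uses the buoyant unit weight γ' = γ_sat − γ_w while the driving shear stress uses γ_sat:
FS = [c' + γ' z cos²β tanφ'] / [γ_sat z sinβ cosβ]
(For c' = 0 this reduces to FS = (γ'/γ_sat)·tanφ'/tanβ.)
γ' = 18.3 − 9.81 = 8.49 kN/m³
Numerator = 0.0 + 8.49·2.0·cos²13.4°·tan25.3° = 0.0 + 8.49·2.0·0.9463·0.4727 = 7.595 kPa
Denominator = 18.3·2.0·sin13.4°·cos13.4° = 18.3·2.0·0.2317·0.9728 = 8.251 kPa
FS = 7.595 / 8.251 = 0.921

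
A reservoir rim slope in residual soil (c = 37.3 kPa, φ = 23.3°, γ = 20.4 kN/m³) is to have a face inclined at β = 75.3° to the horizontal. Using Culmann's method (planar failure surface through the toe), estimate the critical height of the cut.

H_c = 16.91 m

Culmann's analysis gives the critical failure plane at α_cr = (β + φ)/2 = (75.3 + 23.3)/2 = 49.3°, and the critical height
H_c = (4c/γ) · sinβ cosφ / [1 − cos(β − φ)]
    = (4·37.3/20.4) · sin75.3°·cos23.3° / [1 − cos(52.0°)]
    = 7.314 · 0.9673·0.9184 / [1 − 0.6157]
    = 7.314 · 0.8884 / 0.3843
    = 16.91 m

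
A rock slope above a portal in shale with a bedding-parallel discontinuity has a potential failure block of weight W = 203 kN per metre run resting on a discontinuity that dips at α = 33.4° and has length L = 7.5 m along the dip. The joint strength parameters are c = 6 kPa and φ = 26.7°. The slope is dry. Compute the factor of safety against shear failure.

Resolving the block weight along and normal to the plane and applying the Mohr–Coulomb strength on the joint:
N' = W cosα = 203·cos33.4° = 169.5 kN/m
Driving force T = W sinα = 203·sin33.4° = 111.7 kN/m
Resisting force R = c·L + N'·tanφ = 6·7.5 + 169.5·tan26.7° = 45.0 + 85.2 = 130.2 kN/m
FS = R / T = 130.2 / 111.7 = 1.165

FS = 1.17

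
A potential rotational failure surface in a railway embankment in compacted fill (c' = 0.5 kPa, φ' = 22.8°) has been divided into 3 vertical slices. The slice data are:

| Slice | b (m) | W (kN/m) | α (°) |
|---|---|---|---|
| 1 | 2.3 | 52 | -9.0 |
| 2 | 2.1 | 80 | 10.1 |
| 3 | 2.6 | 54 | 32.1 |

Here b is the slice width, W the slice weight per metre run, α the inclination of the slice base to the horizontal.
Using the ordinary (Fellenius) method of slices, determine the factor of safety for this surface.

Ordinary method of slices: FS = Σ[c'·Δl_i + (W_i cosα_i)·tanφ'] / Σ W_i sinα_i, with Δl_i = b_i / cosα_i.
Slice 1: Δl = 2.3/cos(-9.0°) = 2.329 m; N'_1 = 52·cos(-9.0°) = 51.4; c'Δl = 1.16; W sinα = -8.1
Slice 2: Δl = 2.1/cos10.1° = 2.133 m; N'_2 = 80·cos10.1° = 78.8; c'Δl = 1.07; W sinα = 14.0
Slice 3: Δl = 2.6/cos32.1° = 3.069 m; N'_3 = 54·cos32.1° = 45.7; c'Δl = 1.53; W sinα = 28.7
Σc'Δl = 3.8 kN/m; ΣN' = 175.9 kN/m; ΣW sinα = 34.6 kN/m
Resisting = 3.8 + 175.9·tan22.8° = 3.8 + 73.9 = 77.7 kN/m
FS = 77.7 / 34.6 = 2.246

FS = 2.25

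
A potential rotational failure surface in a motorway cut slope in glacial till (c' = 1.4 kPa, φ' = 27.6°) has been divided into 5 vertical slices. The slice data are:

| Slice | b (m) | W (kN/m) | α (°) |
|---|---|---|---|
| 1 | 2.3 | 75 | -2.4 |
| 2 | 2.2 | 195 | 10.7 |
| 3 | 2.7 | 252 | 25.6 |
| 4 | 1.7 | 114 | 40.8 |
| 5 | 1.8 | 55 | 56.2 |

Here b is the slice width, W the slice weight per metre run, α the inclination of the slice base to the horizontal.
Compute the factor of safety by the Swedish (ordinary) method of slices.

FS = 1.29

Ordinary method of slices: FS = Σ[c'·Δl_i + (W_i cosα_i)·tanφ'] / Σ W_i sinα_i, with Δl_i = b_i / cosα_i.
Slice 1: Δl = 2.3/cos(-2.4°) = 2.302 m; N'_1 = 75·cos(-2.4°) = 74.9; c'Δl = 3.22; W sinα = -3.1
Slice 2: Δl = 2.2/cos10.7° = 2.239 m; N'_2 = 195·cos10.7° = 191.6; c'Δl = 3.13; W sinα = 36.2
Slice 3: Δl = 2.7/cos25.6° = 2.994 m; N'_3 = 252·cos25.6° = 227.3; c'Δl = 4.19; W sinα = 108.9
Slice 4: Δl = 1.7/cos40.8° = 2.246 m; N'_4 = 114·cos40.8° = 86.3; c'Δl = 3.14; W sinα = 74.5
Slice 5: Δl = 1.8/cos56.2° = 3.236 m; N'_5 = 55·cos56.2° = 30.6; c'Δl = 4.53; W sinα = 45.7
Σc'Δl = 18.2 kN/m; ΣN' = 610.7 kN/m; ΣW sinα = 262.1 kN/m
Resisting = 18.2 + 610.7·tan27.6° = 18.2 + 319.3 = 337.5 kN/m
FS = 337.5 / 262.1 = 1.287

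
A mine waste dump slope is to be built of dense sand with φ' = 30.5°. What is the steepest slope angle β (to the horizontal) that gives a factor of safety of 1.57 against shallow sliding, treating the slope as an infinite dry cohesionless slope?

β = 20.6°

For an infinite dry cohesionless slope FS = tanφ'/tanβ, so tanβ = tanφ' / FS.
tanβ = tan30.5° / 1.57 = 0.5890 / 1.57 = 0.3752
β = arctan(0.3752) = 20.57°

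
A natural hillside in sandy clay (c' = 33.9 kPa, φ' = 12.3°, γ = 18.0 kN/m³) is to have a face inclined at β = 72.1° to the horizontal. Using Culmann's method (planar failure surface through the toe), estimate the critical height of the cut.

Culmann's analysis gives the critical failure plane at α_cr = (β + φ')/2 = (72.1 + 12.3)/2 = 42.2°, and the critical height
H_c = (4c'/γ) · sinβ cosφ' / [1 − cos(β − φ')]
    = (4·33.9/18.0) · sin72.1°·cos12.3° / [1 − cos(59.8°)]
    = 7.533 · 0.9516·0.9770 / [1 − 0.5030]
    = 7.533 · 0.9298 / 0.4970
    = 14.09 m

H_c = 14.09 m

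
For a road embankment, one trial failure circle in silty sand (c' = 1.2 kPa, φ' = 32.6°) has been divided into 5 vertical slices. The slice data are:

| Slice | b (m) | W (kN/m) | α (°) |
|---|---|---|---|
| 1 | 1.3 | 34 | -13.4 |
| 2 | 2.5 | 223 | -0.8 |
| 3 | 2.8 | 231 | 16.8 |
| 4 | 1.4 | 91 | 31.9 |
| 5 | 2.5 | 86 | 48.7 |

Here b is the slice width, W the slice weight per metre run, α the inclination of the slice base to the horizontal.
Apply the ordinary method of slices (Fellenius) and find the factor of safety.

FS = 2.41

Ordinary method of slices: FS = Σ[c'·Δl_i + (W_i cosα_i)·tanφ'] / Σ W_i sinα_i, with Δl_i = b_i / cosα_i.
Slice 1: Δl = 1.3/cos(-13.4°) = 1.336 m; N'_1 = 34·cos(-13.4°) = 33.1; c'Δl = 1.60; W sinα = -7.9
Slice 2: Δl = 2.5/cos(-0.8°) = 2.500 m; N'_2 = 223·cos(-0.8°) = 223.0; c'Δl = 3.00; W sinα = -3.1
Slice 3: Δl = 2.8/cos16.8° = 2.925 m; N'_3 = 231·cos16.8° = 221.1; c'Δl = 3.51; W sinα = 66.8
Slice 4: Δl = 1.4/cos31.9° = 1.649 m; N'_4 = 91·cos31.9° = 77.3; c'Δl = 1.98; W sinα = 48.1
Slice 5: Δl = 2.5/cos48.7° = 3.788 m; N'_5 = 86·cos48.7° = 56.8; c'Δl = 4.55; W sinα = 64.6
Σc'Δl = 14.6 kN/m; ΣN' = 611.2 kN/m; ΣW sinα = 168.5 kN/m
Resisting = 14.6 + 611.2·tan32.6° = 14.6 + 390.9 = 405.5 kN/m
FS = 405.5 / 168.5 = 2.407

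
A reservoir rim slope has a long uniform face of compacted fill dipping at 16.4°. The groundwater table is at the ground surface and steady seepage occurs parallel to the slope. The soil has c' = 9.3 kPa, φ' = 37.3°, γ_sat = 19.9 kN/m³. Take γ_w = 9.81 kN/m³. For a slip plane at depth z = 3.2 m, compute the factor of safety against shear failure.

FS = 1.85

With seepage parallel to the slope and the water table at the surface, the effective normal stress on the slip plane uses the buoyant unit weight γ' = γ_sat − γ_w while the driving shear stress uses γ_sat:
FS = [c' + γ' z cos²β tanφ'] / [γ_sat z sinβ cosβ]
γ' = 19.9 − 9.81 = 10.09 kN/m³
Numerator = 9.3 + 10.09·3.2·cos²16.4°·tan37.3° = 9.3 + 10.09·3.2·0.9203·0.7618 = 31.936 kPa
Denominator = 19.9·3.2·sin16.4°·cos16.4° = 19.9·3.2·0.2823·0.9593 = 17.248 kPa
FS = 31.936 / 17.248 = 1.852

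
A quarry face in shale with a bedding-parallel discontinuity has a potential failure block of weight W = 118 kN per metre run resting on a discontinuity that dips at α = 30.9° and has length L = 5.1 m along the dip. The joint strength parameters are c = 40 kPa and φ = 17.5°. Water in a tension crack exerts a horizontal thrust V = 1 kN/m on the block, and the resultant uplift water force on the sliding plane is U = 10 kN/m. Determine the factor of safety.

FS = 3.78

Resolving the block weight along and normal to the plane and applying the Mohr–Coulomb strength on the joint:
N' = W cosα − U − V sinα = 118·cos30.9° − 10 − 1·sin30.9° = 90.7 kN/m
Driving force T = W sinα + V cosα = 118·sin30.9° + 1·cos30.9° = 61.5 kN/m
Resisting force R = c·L + N'·tanφ = 40·5.1 + 90.7·tan17.5° = 204.0 + 28.6 = 232.6 kN/m
FS = R / T = 232.6 / 61.5 = 3.785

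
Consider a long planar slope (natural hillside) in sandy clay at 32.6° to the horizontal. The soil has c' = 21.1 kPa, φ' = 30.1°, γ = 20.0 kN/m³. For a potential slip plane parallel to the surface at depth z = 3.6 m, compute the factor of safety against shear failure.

For an infinite slope with a slip plane parallel to the surface (no pore pressure): FS = [c' + γz cos²β tanφ'] / [γz sinβ cosβ].
γz = 20.0·3.6 = 72.00 kN/m²
Numerator = 21.1 + 72.00·cos²32.6°·tan30.1° = 21.1 + 72.00·0.7097·0.5797 = 50.722 kPa
Denominator = 72.00·sin32.6°·cos32.6° = 72.00·0.5388·0.8425 = 32.680 kPa
FS = 50.722 / 32.680 = 1.552

FS = 1.55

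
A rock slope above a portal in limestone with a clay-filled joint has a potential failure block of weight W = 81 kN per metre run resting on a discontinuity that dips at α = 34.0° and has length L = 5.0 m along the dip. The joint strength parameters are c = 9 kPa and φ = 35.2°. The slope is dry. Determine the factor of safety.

Resolving the block weight along and normal to the plane and applying the Mohr–Coulomb strength on the joint:
N' = W cosα = 81·cos34.0° = 67.2 kN/m
Driving force T = W sinα = 81·sin34.0° = 45.3 kN/m
Resisting force R = c·L + N'·tanφ = 9·5.0 + 67.2·tan35.2° = 45.0 + 47.4 = 92.4 kN/m
FS = R / T = 92.4 / 45.3 = 2.039

FS = 2.04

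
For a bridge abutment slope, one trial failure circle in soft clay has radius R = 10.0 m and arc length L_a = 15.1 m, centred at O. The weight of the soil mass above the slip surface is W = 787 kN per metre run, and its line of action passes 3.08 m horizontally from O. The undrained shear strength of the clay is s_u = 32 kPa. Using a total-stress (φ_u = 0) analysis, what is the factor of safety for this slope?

Taking moments about the centre O, the resisting moment is provided by the undrained shear strength acting along the arc:
M_R = s_u·L_a·R = 32·15.10·10.0 = 4832.0 kN·m/m
M_D = W·d = 787·3.08 = 2424.0 kN·m/m
FS = M_R / M_D = 4832.0 / 2424.0 = 1.993

FS = 1.99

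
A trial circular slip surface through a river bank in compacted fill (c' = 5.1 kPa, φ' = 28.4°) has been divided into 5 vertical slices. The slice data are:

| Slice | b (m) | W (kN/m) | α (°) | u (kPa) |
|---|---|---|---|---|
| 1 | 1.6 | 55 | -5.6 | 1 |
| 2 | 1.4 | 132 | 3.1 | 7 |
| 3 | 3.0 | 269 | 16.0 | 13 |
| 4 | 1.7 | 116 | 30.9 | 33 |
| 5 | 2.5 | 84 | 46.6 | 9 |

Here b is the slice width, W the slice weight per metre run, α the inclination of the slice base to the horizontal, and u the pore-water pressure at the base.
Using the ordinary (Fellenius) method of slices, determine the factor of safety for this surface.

Ordinary method of slices: FS = Σ[c'·Δl_i + (W_i cosα_i − u_i·Δl_i)·tanφ'] / Σ W_i sinα_i, with Δl_i = b_i / cosα_i.
Slice 1: Δl = 1.6/cos(-5.6°) = 1.608 m; N'_1 = 55·cos(-5.6°) − 1·1.608 = 53.1; c'Δl = 8.20; W sinα = -5.4
Slice 2: Δl = 1.4/cos3.1° = 1.402 m; N'_2 = 132·cos3.1° − 7·1.402 = 122.0; c'Δl = 7.15; W sinα = 7.1
Slice 3: Δl = 3.0/cos16.0° = 3.121 m; N'_3 = 269·cos16.0° − 13·3.121 = 218.0; c'Δl = 15.92; W sinα = 74.1
Slice 4: Δl = 1.7/cos30.9° = 1.981 m; N'_4 = 116·cos30.9° − 33·1.981 = 34.2; c'Δl = 10.10; W sinα = 59.6
Slice 5: Δl = 2.5/cos46.6° = 3.639 m; N'_5 = 84·cos46.6° − 9·3.639 = 25.0; c'Δl = 18.56; W sinα = 61.0
Σc'Δl = 59.9 kN/m; ΣN' = 452.3 kN/m; ΣW sinα = 196.5 kN/m
Resisting = 59.9 + 452.3·tan28.4° = 59.9 + 244.5 = 304.5 kN/m
FS = 304.5 / 196.5 = 1.549

FS = 1.55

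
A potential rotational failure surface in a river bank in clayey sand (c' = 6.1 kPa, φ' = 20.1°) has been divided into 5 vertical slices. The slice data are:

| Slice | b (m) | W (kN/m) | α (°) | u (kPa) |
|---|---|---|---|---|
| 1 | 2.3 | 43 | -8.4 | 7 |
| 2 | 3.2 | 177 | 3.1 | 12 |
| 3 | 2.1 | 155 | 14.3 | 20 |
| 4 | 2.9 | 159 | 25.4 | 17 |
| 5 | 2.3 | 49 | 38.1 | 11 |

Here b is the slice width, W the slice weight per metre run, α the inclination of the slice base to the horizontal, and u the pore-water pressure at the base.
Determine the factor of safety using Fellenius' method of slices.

FS = 1.56

Ordinary method of slices: FS = Σ[c'·Δl_i + (W_i cosα_i − u_i·Δl_i)·tanφ'] / Σ W_i sinα_i, with Δl_i = b_i / cosα_i.
Slice 1: Δl = 2.3/cos(-8.4°) = 2.325 m; N'_1 = 43·cos(-8.4°) − 7·2.325 = 26.3; c'Δl = 14.18; W sinα = -6.3
Slice 2: Δl = 3.2/cos3.1° = 3.205 m; N'_2 = 177·cos3.1° − 12·3.205 = 138.3; c'Δl = 19.55; W sinα = 9.6
Slice 3: Δl = 2.1/cos14.3° = 2.167 m; N'_3 = 155·cos14.3° − 20·2.167 = 106.9; c'Δl = 13.22; W sinα = 38.3
Slice 4: Δl = 2.9/cos25.4° = 3.210 m; N'_4 = 159·cos25.4° − 17·3.210 = 89.1; c'Δl = 19.58; W sinα = 68.2
Slice 5: Δl = 2.3/cos38.1° = 2.923 m; N'_5 = 49·cos38.1° − 11·2.923 = 6.4; c'Δl = 17.83; W sinα = 30.2
Σc'Δl = 84.4 kN/m; ΣN' = 366.9 kN/m; ΣW sinα = 140.0 kN/m
Resisting = 84.4 + 366.9·tan20.1° = 84.4 + 134.3 = 218.6 kN/m
FS = 218.6 / 140.0 = 1.561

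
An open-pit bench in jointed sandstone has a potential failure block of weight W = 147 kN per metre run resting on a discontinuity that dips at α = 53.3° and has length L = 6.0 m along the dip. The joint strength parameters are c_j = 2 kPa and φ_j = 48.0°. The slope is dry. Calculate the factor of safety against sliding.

Resolving the block weight along and normal to the plane and applying the Mohr–Coulomb strength on the joint:
N' = W cosα = 147·cos53.3° = 87.9 kN/m
Driving force T = W sinα = 147·sin53.3° = 117.9 kN/m
Resisting force R = c_j·L + N'·tanφ_j = 2·6.0 + 87.9·tan48.0° = 12.0 + 97.6 = 109.6 kN/m
FS = R / T = 109.6 / 117.9 = 0.930

FS = 0.93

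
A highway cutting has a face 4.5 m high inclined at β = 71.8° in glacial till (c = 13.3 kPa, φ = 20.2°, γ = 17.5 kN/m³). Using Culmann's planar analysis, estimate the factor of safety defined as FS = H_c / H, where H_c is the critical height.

FS = 1.59

H_c = (4c/γ) · sinβ cosφ / [1 − cos(β − φ)]
    = (4·13.3/17.5) · sin71.8°·cos20.2° / [1 − cos51.6°]
    = 3.040 · 0.8915 / 0.3789 = 7.15 m
FS = H_c / H = 7.15 / 4.5 = 1.590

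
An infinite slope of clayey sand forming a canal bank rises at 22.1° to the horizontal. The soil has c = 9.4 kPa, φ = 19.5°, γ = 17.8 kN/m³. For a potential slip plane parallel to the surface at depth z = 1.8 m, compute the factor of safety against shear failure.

For an infinite slope with a slip plane parallel to the surface (no pore pressure): FS = [c + γz cos²β tanφ] / [γz sinβ cosβ].
γz = 17.8·1.8 = 32.04 kN/m²
Numerator = 9.4 + 32.04·cos²22.1°·tan19.5° = 9.4 + 32.04·0.8585·0.3541 = 19.140 kPa
Denominator = 32.04·sin22.1°·cos22.1° = 32.04·0.3762·0.9265 = 11.169 kPa
FS = 19.140 / 11.169 = 1.714

FS = 1.71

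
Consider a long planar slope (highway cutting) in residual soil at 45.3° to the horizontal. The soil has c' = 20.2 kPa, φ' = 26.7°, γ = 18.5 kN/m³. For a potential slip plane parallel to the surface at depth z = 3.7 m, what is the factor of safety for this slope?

For an infinite slope with a slip plane parallel to the surface (no pore pressure): FS = [c' + γz cos²β tanφ'] / [γz sinβ cosβ].
γz = 18.5·3.7 = 68.45 kN/m²
Numerator = 20.2 + 68.45·cos²45.3°·tan26.7° = 20.2 + 68.45·0.4948·0.5029 = 37.233 kPa
Denominator = 68.45·sin45.3°·cos45.3° = 68.45·0.7108·0.7034 = 34.223 kPa
FS = 37.233 / 34.223 = 1.088

FS = 1.09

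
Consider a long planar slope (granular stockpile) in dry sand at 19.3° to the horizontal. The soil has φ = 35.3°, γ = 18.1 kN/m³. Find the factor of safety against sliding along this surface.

FS = 2.02

For a dry cohesionless infinite slope the factor of safety is FS = tanφ / tanβ.
FS = tan35.3° / tan19.3° = 0.7080 / 0.3502 = 2.022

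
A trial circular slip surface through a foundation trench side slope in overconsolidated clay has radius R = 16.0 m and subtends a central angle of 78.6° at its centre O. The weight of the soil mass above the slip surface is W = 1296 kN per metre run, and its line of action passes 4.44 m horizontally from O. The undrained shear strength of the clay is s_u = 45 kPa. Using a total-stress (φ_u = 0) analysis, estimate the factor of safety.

FS = 2.75

Taking moments about the centre O, the resisting moment is provided by the undrained shear strength acting along the arc:
Arc length L_a = R·θ = 16.0·(78.6°·π/180) = 16.0·1.3718 = 21.95 m
M_R = s_u·L_a·R = 45·21.95·16.0 = 15803.5 kN·m/m
M_D = W·d = 1296·4.44 = 5754.2 kN·m/m
FS = M_R / M_D = 15803.5 / 5754.2 = 2.746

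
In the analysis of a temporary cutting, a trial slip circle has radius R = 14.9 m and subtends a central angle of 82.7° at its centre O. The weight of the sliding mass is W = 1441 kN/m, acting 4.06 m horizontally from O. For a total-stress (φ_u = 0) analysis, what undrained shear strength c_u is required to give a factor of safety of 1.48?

FS = c_u·L_a·R / (W·d), so c_u = FS·W·d / (L_a·R).
Arc length L_a = R·θ = 14.9·(82.7°·π/180) = 14.9·1.4434 = 21.51 m
c_u = 1.48·1441·4.06 / (21.51·14.9) = 8658.7 / 320.45 = 27.02 kPa

c_u = 27.0 kPa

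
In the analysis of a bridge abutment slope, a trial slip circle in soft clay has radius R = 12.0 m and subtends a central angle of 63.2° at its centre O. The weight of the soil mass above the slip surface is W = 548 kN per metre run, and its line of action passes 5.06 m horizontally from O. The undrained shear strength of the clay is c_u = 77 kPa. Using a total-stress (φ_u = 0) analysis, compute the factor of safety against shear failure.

FS = 4.41

Taking moments about the centre O, the resisting moment is provided by the undrained shear strength acting along the arc:
Arc length L_a = R·θ = 12.0·(63.2°·π/180) = 12.0·1.1030 = 13.24 m
M_R = c_u·L_a·R = 77·13.24·12.0 = 12230.6 kN·m/m
M_D = W·d = 548·5.06 = 2772.9 kN·m/m
FS = M_R / M_D = 12230.6 / 2772.9 = 4.411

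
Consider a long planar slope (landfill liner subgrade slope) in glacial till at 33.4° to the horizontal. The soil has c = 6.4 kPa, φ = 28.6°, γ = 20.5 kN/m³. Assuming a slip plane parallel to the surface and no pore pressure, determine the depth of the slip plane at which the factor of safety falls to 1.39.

z = 1.21 m

Setting FS = 1.39 in FS = [c + γz cos²β tanφ] / [γz sinβ cosβ] and solving for z:
z = c / [γ cosβ (FS·sinβ − cosβ·tanφ)]
  = 6.4 / [20.5·cos33.4°·(1.39·sin33.4° − cos33.4°·tan28.6°)]
  = 6.4 / [20.5·0.8348·(1.39·0.5505 − 0.8348·0.5452)]
  = 6.4 / 5.3054 = 1.206 m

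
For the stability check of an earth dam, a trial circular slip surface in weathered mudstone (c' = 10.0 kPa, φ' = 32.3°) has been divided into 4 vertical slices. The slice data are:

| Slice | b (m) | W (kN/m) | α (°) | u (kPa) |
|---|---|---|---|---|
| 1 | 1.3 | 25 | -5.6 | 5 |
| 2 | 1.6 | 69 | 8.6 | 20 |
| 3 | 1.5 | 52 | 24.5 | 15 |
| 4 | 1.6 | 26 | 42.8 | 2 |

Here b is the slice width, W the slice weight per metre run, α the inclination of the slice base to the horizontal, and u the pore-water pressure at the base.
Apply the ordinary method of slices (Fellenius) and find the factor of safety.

FS = 2.66

Ordinary method of slices: FS = Σ[c'·Δl_i + (W_i cosα_i − u_i·Δl_i)·tanφ'] / Σ W_i sinα_i, with Δl_i = b_i / cosα_i.
Slice 1: Δl = 1.3/cos(-5.6°) = 1.306 m; N'_1 = 25·cos(-5.6°) − 5·1.306 = 18.3; c'Δl = 13.06; W sinα = -2.4
Slice 2: Δl = 1.6/cos8.6° = 1.618 m; N'_2 = 69·cos8.6° − 20·1.618 = 35.9; c'Δl = 16.18; W sinα = 10.3
Slice 3: Δl = 1.5/cos24.5° = 1.648 m; N'_3 = 52·cos24.5° − 15·1.648 = 22.6; c'Δl = 16.48; W sinα = 21.6
Slice 4: Δl = 1.6/cos42.8° = 2.181 m; N'_4 = 26·cos42.8° − 2·2.181 = 14.7; c'Δl = 21.81; W sinα = 17.7
Σc'Δl = 67.5 kN/m; ΣN' = 91.5 kN/m; ΣW sinα = 47.1 kN/m
Resisting = 67.5 + 91.5·tan32.3° = 67.5 + 57.9 = 125.4 kN/m
FS = 125.4 / 47.1 = 2.662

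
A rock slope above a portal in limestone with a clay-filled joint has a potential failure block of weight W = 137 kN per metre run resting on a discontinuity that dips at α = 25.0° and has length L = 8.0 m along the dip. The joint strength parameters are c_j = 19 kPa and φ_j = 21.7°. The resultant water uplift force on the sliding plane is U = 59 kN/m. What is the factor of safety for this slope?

Resolving the block weight along and normal to the plane and applying the Mohr–Coulomb strength on the joint:
N' = W cosα − U = 137·cos25.0° − 59 = 65.2 kN/m
Driving force T = W sinα = 137·sin25.0° = 57.9 kN/m
Resisting force R = c_j·L + N'·tanφ_j = 19·8.0 + 65.2·tan21.7° = 152.0 + 25.9 = 177.9 kN/m
FS = R / T = 177.9 / 57.9 = 3.073

FS = 3.07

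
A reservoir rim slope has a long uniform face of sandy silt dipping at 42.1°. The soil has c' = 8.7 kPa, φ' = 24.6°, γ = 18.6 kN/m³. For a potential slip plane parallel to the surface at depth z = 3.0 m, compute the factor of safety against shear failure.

For an infinite slope with a slip plane parallel to the surface (no pore pressure): FS = [c' + γz cos²β tanφ'] / [γz sinβ cosβ].
γz = 18.6·3.0 = 55.80 kN/m²
Numerator = 8.7 + 55.80·cos²42.1°·tan24.6° = 8.7 + 55.80·0.5505·0.4578 = 22.764 kPa
Denominator = 55.80·sin42.1°·cos42.1° = 55.80·0.6704·0.7420 = 27.757 kPa
FS = 22.764 / 27.757 = 0.820

FS = 0.82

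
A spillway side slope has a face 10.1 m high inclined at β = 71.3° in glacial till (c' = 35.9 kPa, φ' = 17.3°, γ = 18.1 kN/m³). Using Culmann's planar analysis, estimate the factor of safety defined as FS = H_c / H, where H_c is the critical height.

H_c = (4c'/γ) · sinβ cosφ' / [1 − cos(β − φ')]
    = (4·35.9/18.1) · sin71.3°·cos17.3° / [1 − cos54.0°]
    = 7.934 · 0.9044 / 0.4122 = 17.41 m
FS = H_c / H = 17.41 / 10.1 = 1.723

FS = 1.72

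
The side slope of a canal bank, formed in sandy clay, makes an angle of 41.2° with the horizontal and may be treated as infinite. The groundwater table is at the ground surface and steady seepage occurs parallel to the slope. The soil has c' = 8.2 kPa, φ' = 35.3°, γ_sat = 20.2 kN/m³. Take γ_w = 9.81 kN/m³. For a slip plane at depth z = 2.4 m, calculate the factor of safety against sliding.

FS = 0.76

With seepage parallel to the slope and the water table at the surface, the effective normal stress on the slip plane uses the buoyant unit weight γ' = γ_sat − γ_w while the driving shear stress uses γ_sat:
FS = [c' + γ' z cos²β tanφ'] / [γ_sat z sinβ cosβ]
γ' = 20.2 − 9.81 = 10.39 kN/m³
Numerator = 8.2 + 10.39·2.4·cos²41.2°·tan35.3° = 8.2 + 10.39·2.4·0.5661·0.7080 = 18.195 kPa
Denominator = 20.2·2.4·sin41.2°·cos41.2° = 20.2·2.4·0.6587·0.7524 = 24.027 kPa
FS = 18.195 / 24.027 = 0.757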